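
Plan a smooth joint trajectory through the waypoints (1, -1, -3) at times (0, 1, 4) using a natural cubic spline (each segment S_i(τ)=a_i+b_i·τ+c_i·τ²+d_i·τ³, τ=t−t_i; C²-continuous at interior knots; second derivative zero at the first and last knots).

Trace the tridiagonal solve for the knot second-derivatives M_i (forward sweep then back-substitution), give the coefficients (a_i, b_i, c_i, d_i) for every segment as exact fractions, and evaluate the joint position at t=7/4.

  seg 0: a=1 b=-13/6 c=0 d=1/6
  seg 1: a=-1 b=-5/3 c=1/2 d=-1/18
S(7/4) = -255/128

Δ: Δ0=-2, Δ1=-2/3
row 1: diag=8, rhs=8; c'=3/8, d'=1
back: M1=1
M: M0=0, M1=1, M2=0
seg 0: a=1, c=M0/2=0, d=(M1−M0)/(6·1)=1/6, b=Δ0−h0·(2M0+M1)/6=-13/6
seg 1: a=-1, c=M1/2=1/2, d=(M2−M1)/(6·3)=-1/18, b=Δ1−h1·(2M1+M2)/6=-5/3
t_q=7/4 → seg 1, τ=3/4; S=-1+-5/3·τ+1/2·τ²+-1/18·τ³=-255/128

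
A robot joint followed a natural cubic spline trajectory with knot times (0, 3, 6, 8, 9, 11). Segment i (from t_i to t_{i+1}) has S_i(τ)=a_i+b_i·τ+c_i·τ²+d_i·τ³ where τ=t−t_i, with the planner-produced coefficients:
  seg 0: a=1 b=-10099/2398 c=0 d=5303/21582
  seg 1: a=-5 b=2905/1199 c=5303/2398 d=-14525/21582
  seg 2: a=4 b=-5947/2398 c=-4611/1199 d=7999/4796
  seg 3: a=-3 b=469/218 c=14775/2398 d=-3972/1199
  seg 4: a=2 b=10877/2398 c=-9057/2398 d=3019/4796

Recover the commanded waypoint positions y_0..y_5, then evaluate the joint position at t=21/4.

y_0=1 y_1=-5 y_2=4 y_3=-3 y_4=2 y_5=1
S(21/4) = 610927/153472

y_0 = S_0(0) = a_0 = 1
y_1 = S_1(0) = a_1 = -5
y_2 = S_2(0) = a_2 = 4
y_3 = S_3(0) = a_3 = -3
y_4 = S_4(0) = a_4 = 2
y_5 = S_4(2) = 1
t_q=21/4 is in segment 1 (τ=9/4); S_1(τ)=610927/153472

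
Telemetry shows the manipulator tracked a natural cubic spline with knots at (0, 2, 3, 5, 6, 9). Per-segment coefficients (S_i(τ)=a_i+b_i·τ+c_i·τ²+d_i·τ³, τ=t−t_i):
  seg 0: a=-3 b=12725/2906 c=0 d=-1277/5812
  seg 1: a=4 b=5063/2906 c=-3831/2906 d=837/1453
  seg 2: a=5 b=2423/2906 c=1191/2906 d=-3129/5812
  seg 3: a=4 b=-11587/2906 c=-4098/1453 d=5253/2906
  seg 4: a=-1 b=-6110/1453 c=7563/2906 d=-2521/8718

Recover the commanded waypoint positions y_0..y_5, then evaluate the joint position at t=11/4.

y_0=-3 y_1=4 y_2=5 y_3=4 y_4=-1 y_5=2
S(11/4) = 447121/92992

y_0 = S_0(0) = a_0 = -3
y_1 = S_1(0) = a_1 = 4
y_2 = S_2(0) = a_2 = 5
y_3 = S_3(0) = a_3 = 4
y_4 = S_4(0) = a_4 = -1
y_5 = S_4(3) = 2
t_q=11/4 is in segment 1 (τ=3/4); S_1(τ)=447121/92992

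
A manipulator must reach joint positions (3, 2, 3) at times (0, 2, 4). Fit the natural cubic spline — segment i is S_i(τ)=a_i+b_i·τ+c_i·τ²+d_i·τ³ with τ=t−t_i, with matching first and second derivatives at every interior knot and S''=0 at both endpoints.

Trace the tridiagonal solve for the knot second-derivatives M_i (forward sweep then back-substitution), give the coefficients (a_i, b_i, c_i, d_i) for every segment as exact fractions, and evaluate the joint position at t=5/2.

Δ: Δ0=-1/2, Δ1=1/2
row 1: diag=8, rhs=6; c'=1/4, d'=3/4
back: M1=3/4
M: M0=0, M1=3/4, M2=0
seg 0: a=3, c=M0/2=0, d=(M1−M0)/(6·2)=1/16, b=Δ0−h0·(2M0+M1)/6=-3/4
seg 1: a=2, c=M1/2=3/8, d=(M2−M1)/(6·2)=-1/16, b=Δ1−h1·(2M1+M2)/6=0
t_q=5/2 → seg 1, τ=1/2; S=2+0·τ+3/8·τ²+-1/16·τ³=267/128

  seg 0: a=3 b=-3/4 c=0 d=1/16
  seg 1: a=2 b=0 c=3/8 d=-1/16
S(5/2) = 267/128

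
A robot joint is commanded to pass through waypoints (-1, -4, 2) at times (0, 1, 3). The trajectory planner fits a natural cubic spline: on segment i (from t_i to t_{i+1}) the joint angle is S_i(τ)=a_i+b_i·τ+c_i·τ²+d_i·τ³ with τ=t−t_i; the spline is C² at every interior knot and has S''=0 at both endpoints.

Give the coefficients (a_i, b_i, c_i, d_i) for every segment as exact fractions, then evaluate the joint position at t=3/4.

Δ: Δ0=-3, Δ1=3
row 1: diag=6, rhs=36; c'=1/3, d'=6
back: M1=6
M: M0=0, M1=6, M2=0
seg 0: a=-1, c=M0/2=0, d=(M1−M0)/(6·1)=1, b=Δ0−h0·(2M0+M1)/6=-4
seg 1: a=-4, c=M1/2=3, d=(M2−M1)/(6·2)=-1/2, b=Δ1−h1·(2M1+M2)/6=-1
t_q=3/4 → seg 0, τ=3/4; S=-1+-4·τ+0·τ²+1·τ³=-229/64

  seg 0: a=-1 b=-4 c=0 d=1
  seg 1: a=-4 b=-1 c=3 d=-1/2
S(3/4) = -229/64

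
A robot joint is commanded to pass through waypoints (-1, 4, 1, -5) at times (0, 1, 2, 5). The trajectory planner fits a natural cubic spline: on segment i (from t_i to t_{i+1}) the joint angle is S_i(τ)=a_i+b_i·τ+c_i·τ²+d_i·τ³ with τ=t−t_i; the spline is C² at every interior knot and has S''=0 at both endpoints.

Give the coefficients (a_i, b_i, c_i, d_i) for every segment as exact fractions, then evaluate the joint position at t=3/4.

Δ: Δ0=5, Δ1=-3, Δ2=-2
row 1: diag=4, rhs=-48; c'=1/4, d'=-12
row 2: denom=8−1·1/4=31/4; d'=(6−1·-12)/(31/4)=72/31
back: M2=72/31
back: M1=-12−1/4·72/31=-390/31
M: M0=0, M1=-390/31, M2=72/31, M3=0
seg 0: a=-1, c=M0/2=0, d=(M1−M0)/(6·1)=-65/31, b=Δ0−h0·(2M0+M1)/6=220/31
seg 1: a=4, c=M1/2=-195/31, d=(M2−M1)/(6·1)=77/31, b=Δ1−h1·(2M1+M2)/6=25/31
seg 2: a=1, c=M2/2=36/31, d=(M3−M2)/(6·3)=-4/31, b=Δ2−h2·(2M2+M3)/6=-134/31
t_q=3/4 → seg 0, τ=3/4; S=-1+220/31·τ+0·τ²+-65/31·τ³=6821/1984

  seg 0: a=-1 b=220/31 c=0 d=-65/31
  seg 1: a=4 b=25/31 c=-195/31 d=77/31
  seg 2: a=1 b=-134/31 c=36/31 d=-4/31
S(3/4) = 6821/1984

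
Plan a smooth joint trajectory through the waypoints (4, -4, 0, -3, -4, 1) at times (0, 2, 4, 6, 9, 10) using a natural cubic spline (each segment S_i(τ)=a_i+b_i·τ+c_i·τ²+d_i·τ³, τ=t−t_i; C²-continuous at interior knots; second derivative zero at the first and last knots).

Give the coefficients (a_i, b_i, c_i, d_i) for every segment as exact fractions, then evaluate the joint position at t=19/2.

  seg 0: a=4 b=-35083/6006 c=0 d=11059/24024
  seg 1: a=-4 b=-953/3003 c=11059/4004 d=-19259/24024
  seg 2: a=0 b=953/858 c=-2050/1001 d=1115/3003
  seg 3: a=-3 b=-1213/462 c=180/1001 d=319/1638
  seg 4: a=-4 b=11146/3003 c=3869/2002 d=-3869/6006
S(19/2) = -27893/16016

Δ: Δ0=-4, Δ1=2, Δ2=-3/2, Δ3=-1/3, Δ4=5
row 1: diag=8, rhs=36; c'=1/4, d'=9/2
row 2: denom=8−2·1/4=15/2; d'=(-21−2·9/2)/(15/2)=-4
row 3: denom=10−2·4/15=142/15; d'=(7−2·-4)/(142/15)=225/142
row 4: denom=8−3·45/142=1001/142; d'=(32−3·225/142)/(1001/142)=3869/1001
back: M4=3869/1001
back: M3=225/142−45/142·3869/1001=360/1001
back: M2=-4−4/15·360/1001=-4100/1001
back: M1=9/2−1/4·-4100/1001=11059/2002
M: M0=0, M1=11059/2002, M2=-4100/1001, M3=360/1001, M4=3869/1001, M5=0
seg 0: a=4, c=M0/2=0, d=(M1−M0)/(6·2)=11059/24024, b=Δ0−h0·(2M0+M1)/6=-35083/6006
seg 1: a=-4, c=M1/2=11059/4004, d=(M2−M1)/(6·2)=-19259/24024, b=Δ1−h1·(2M1+M2)/6=-953/3003
seg 2: a=0, c=M2/2=-2050/1001, d=(M3−M2)/(6·2)=1115/3003, b=Δ2−h2·(2M2+M3)/6=953/858
seg 3: a=-3, c=M3/2=180/1001, d=(M4−M3)/(6·3)=319/1638, b=Δ3−h3·(2M3+M4)/6=-1213/462
seg 4: a=-4, c=M4/2=3869/2002, d=(M5−M4)/(6·1)=-3869/6006, b=Δ4−h4·(2M4+M5)/6=11146/3003
t_q=19/2 → seg 4, τ=1/2; S=-4+11146/3003·τ+3869/2002·τ²+-3869/6006·τ³=-27893/16016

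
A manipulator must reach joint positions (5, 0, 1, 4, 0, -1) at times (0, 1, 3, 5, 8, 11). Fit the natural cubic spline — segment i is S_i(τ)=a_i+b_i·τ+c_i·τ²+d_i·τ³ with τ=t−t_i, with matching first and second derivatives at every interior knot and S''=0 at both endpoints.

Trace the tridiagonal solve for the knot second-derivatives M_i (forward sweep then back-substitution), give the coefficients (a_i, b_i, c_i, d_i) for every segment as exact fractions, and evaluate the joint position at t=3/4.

Δ: Δ0=-5, Δ1=1/2, Δ2=3/2, Δ3=-4/3, Δ4=-1/3
row 1: diag=6, rhs=33; c'=1/3, d'=11/2
row 2: denom=8−2·1/3=22/3; d'=(6−2·11/2)/(22/3)=-15/22
row 3: denom=10−2·3/11=104/11; d'=(-17−2·-15/22)/(104/11)=-43/26
row 4: denom=12−3·33/104=1149/104; d'=(6−3·-43/26)/(1149/104)=380/383
back: M4=380/383
back: M3=-43/26−33/104·380/383=-754/383
back: M2=-15/22−3/11·-754/383=-111/766
back: M1=11/2−1/3·-111/766=2125/383
M: M0=0, M1=2125/383, M2=-111/766, M3=-754/383, M4=380/383, M5=0
seg 0: a=5, c=M0/2=0, d=(M1−M0)/(6·1)=2125/2298, b=Δ0−h0·(2M0+M1)/6=-13615/2298
seg 1: a=0, c=M1/2=2125/766, d=(M2−M1)/(6·2)=-4361/9192, b=Δ1−h1·(2M1+M2)/6=-3620/1149
seg 2: a=1, c=M2/2=-111/1532, d=(M3−M2)/(6·2)=-1397/9192, b=Δ2−h2·(2M2+M3)/6=5177/2298
seg 3: a=4, c=M3/2=-377/383, d=(M4−M3)/(6·3)=63/383, b=Δ3−h3·(2M3+M4)/6=160/1149
seg 4: a=0, c=M4/2=190/383, d=(M5−M4)/(6·3)=-190/3447, b=Δ4−h4·(2M4+M5)/6=-1523/1149
t_q=3/4 → seg 0, τ=3/4; S=5+-13615/2298·τ+0·τ²+2125/2298·τ³=46405/49024

  seg 0: a=5 b=-13615/2298 c=0 d=2125/2298
  seg 1: a=0 b=-3620/1149 c=2125/766 d=-4361/9192
  seg 2: a=1 b=5177/2298 c=-111/1532 d=-1397/9192
  seg 3: a=4 b=160/1149 c=-377/383 d=63/383
  seg 4: a=0 b=-1523/1149 c=190/383 d=-190/3447
S(3/4) = 46405/49024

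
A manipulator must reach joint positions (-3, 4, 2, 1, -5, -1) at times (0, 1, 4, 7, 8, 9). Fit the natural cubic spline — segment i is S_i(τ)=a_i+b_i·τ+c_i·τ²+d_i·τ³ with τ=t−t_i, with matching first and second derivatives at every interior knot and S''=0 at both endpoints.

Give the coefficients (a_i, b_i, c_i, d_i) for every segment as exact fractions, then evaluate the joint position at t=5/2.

  seg 0: a=-3 b=6588/803 c=0 d=-967/803
  seg 1: a=4 b=3687/803 c=-2901/803 d=1222/1971
  seg 2: a=2 b=-277/803 c=4739/2409 d=-14189/21681
  seg 3: a=1 b=-4988/803 c=-3150/803 d=3320/803
  seg 4: a=-5 b=-1328/803 c=6810/803 d=-2270/803
S(5/2) = 7791/1606

Δ: Δ0=7, Δ1=-2/3, Δ2=-1/3, Δ3=-6, Δ4=4
row 1: diag=8, rhs=-46; c'=3/8, d'=-23/4
row 2: denom=12−3·3/8=87/8; d'=(2−3·-23/4)/(87/8)=154/87
row 3: denom=8−3·8/29=208/29; d'=(-34−3·154/87)/(208/29)=-285/52
row 4: denom=4−1·29/208=803/208; d'=(60−1·-285/52)/(803/208)=13620/803
back: M4=13620/803
back: M3=-285/52−29/208·13620/803=-6300/803
back: M2=154/87−8/29·-6300/803=9478/2409
back: M1=-23/4−3/8·9478/2409=-5802/803
M: M0=0, M1=-5802/803, M2=9478/2409, M3=-6300/803, M4=13620/803, M5=0
seg 0: a=-3, c=M0/2=0, d=(M1−M0)/(6·1)=-967/803, b=Δ0−h0·(2M0+M1)/6=6588/803
seg 1: a=4, c=M1/2=-2901/803, d=(M2−M1)/(6·3)=1222/1971, b=Δ1−h1·(2M1+M2)/6=3687/803
seg 2: a=2, c=M2/2=4739/2409, d=(M3−M2)/(6·3)=-14189/21681, b=Δ2−h2·(2M2+M3)/6=-277/803
seg 3: a=1, c=M3/2=-3150/803, d=(M4−M3)/(6·1)=3320/803, b=Δ3−h3·(2M3+M4)/6=-4988/803
seg 4: a=-5, c=M4/2=6810/803, d=(M5−M4)/(6·1)=-2270/803, b=Δ4−h4·(2M4+M5)/6=-1328/803
t_q=5/2 → seg 1, τ=3/2; S=4+3687/803·τ+-2901/803·τ²+1222/1971·τ³=7791/1606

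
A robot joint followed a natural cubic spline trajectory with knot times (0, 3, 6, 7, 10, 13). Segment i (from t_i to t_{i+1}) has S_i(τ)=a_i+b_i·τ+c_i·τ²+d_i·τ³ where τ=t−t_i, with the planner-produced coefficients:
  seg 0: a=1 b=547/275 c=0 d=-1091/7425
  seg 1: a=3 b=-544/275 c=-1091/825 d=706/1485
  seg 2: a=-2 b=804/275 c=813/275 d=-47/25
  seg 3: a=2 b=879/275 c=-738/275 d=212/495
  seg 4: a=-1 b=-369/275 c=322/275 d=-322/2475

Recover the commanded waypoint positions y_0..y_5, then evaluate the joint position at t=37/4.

y_0 = S_0(0) = a_0 = 1
y_1 = S_1(0) = a_1 = 3
y_2 = S_2(0) = a_2 = -2
y_3 = S_3(0) = a_3 = 2
y_4 = S_4(0) = a_4 = -1
y_5 = S_4(3) = 2
t_q=37/4 is in segment 3 (τ=9/4); S_3(τ)=2131/4400

y_0=1 y_1=3 y_2=-2 y_3=2 y_4=-1 y_5=2
S(37/4) = 2131/4400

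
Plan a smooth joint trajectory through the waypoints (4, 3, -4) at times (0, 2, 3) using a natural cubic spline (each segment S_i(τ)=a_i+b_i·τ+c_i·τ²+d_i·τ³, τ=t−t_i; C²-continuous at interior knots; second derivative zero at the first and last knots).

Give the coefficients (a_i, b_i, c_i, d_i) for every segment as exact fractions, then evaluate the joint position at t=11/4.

  seg 0: a=4 b=5/3 c=0 d=-13/24
  seg 1: a=3 b=-29/6 c=-13/4 d=13/12
S(11/4) = -511/256

Δ: Δ0=-1/2, Δ1=-7
row 1: diag=6, rhs=-39; c'=1/6, d'=-13/2
back: M1=-13/2
M: M0=0, M1=-13/2, M2=0
seg 0: a=4, c=M0/2=0, d=(M1−M0)/(6·2)=-13/24, b=Δ0−h0·(2M0+M1)/6=5/3
seg 1: a=3, c=M1/2=-13/4, d=(M2−M1)/(6·1)=13/12, b=Δ1−h1·(2M1+M2)/6=-29/6
t_q=11/4 → seg 1, τ=3/4; S=3+-29/6·τ+-13/4·τ²+13/12·τ³=-511/256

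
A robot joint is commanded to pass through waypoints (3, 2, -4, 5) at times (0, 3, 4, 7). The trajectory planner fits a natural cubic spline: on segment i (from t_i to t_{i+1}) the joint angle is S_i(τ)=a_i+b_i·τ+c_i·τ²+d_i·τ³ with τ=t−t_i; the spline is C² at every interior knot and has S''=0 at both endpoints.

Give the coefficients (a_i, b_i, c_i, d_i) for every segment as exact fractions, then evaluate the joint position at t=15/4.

Δ: Δ0=-1/3, Δ1=-6, Δ2=3
row 1: diag=8, rhs=-34; c'=1/8, d'=-17/4
row 2: denom=8−1·1/8=63/8; d'=(54−1·-17/4)/(63/8)=466/63
back: M2=466/63
back: M1=-17/4−1/8·466/63=-326/63
M: M0=0, M1=-326/63, M2=466/63, M3=0
seg 0: a=3, c=M0/2=0, d=(M1−M0)/(6·3)=-163/567, b=Δ0−h0·(2M0+M1)/6=142/63
seg 1: a=2, c=M1/2=-163/63, d=(M2−M1)/(6·1)=44/21, b=Δ1−h1·(2M1+M2)/6=-347/63
seg 2: a=-4, c=M2/2=233/63, d=(M3−M2)/(6·3)=-233/567, b=Δ2−h2·(2M2+M3)/6=-277/63
t_q=15/4 → seg 1, τ=3/4; S=2+-347/63·τ+-163/63·τ²+44/21·τ³=-227/84

  seg 0: a=3 b=142/63 c=0 d=-163/567
  seg 1: a=2 b=-347/63 c=-163/63 d=44/21
  seg 2: a=-4 b=-277/63 c=233/63 d=-233/567
S(15/4) = -227/84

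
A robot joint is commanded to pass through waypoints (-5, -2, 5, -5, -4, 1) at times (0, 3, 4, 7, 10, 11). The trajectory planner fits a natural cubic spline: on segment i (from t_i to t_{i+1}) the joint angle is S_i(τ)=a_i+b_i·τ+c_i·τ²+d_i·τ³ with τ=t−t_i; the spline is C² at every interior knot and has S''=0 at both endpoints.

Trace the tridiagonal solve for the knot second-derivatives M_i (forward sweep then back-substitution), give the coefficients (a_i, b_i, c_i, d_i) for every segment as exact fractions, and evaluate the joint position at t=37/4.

Δ: Δ0=1, Δ1=7, Δ2=-10/3, Δ3=1/3, Δ4=5
row 1: diag=8, rhs=36; c'=1/8, d'=9/2
row 2: denom=8−1·1/8=63/8; d'=(-62−1·9/2)/(63/8)=-76/9
row 3: denom=12−3·8/21=76/7; d'=(22−3·-76/9)/(76/7)=497/114
row 4: denom=8−3·21/76=545/76; d'=(28−3·497/114)/(545/76)=1134/545
back: M4=1134/545
back: M3=497/114−21/76·1134/545=6188/1635
back: M2=-76/9−8/21·6188/1635=-5388/545
back: M1=9/2−1/8·-5388/545=3126/545
M: M0=0, M1=3126/545, M2=-5388/545, M3=6188/1635, M4=1134/545, M5=0
seg 0: a=-5, c=M0/2=0, d=(M1−M0)/(6·3)=521/1635, b=Δ0−h0·(2M0+M1)/6=-1018/545
seg 1: a=-2, c=M1/2=1563/545, d=(M2−M1)/(6·1)=-1419/545, b=Δ1−h1·(2M1+M2)/6=3671/545
seg 2: a=5, c=M2/2=-2694/545, d=(M3−M2)/(6·3)=11176/14715, b=Δ2−h2·(2M2+M3)/6=508/109
seg 3: a=-5, c=M3/2=3094/1635, d=(M4−M3)/(6·3)=-1393/14715, b=Δ3−h3·(2M3+M4)/6=-2448/545
seg 4: a=-4, c=M4/2=567/545, d=(M5−M4)/(6·1)=-189/545, b=Δ4−h4·(2M4+M5)/6=2347/545
t_q=37/4 → seg 3, τ=9/4; S=-5+-2448/545·τ+3094/1635·τ²+-1393/14715·τ³=-230371/34880

  seg 0: a=-5 b=-1018/545 c=0 d=521/1635
  seg 1: a=-2 b=3671/545 c=1563/545 d=-1419/545
  seg 2: a=5 b=508/109 c=-2694/545 d=11176/14715
  seg 3: a=-5 b=-2448/545 c=3094/1635 d=-1393/14715
  seg 4: a=-4 b=2347/545 c=567/545 d=-189/545
S(37/4) = -230371/34880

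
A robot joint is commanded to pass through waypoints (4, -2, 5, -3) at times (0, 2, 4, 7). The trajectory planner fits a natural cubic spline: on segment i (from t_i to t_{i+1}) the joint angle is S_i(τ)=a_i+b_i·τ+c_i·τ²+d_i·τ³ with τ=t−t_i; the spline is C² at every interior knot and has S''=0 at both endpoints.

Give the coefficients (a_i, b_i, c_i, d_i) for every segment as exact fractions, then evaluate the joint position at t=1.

  seg 0: a=4 b=-287/57 c=0 d=29/57
  seg 1: a=-2 b=61/57 c=58/19 d=-419/456
  seg 2: a=5 b=257/114 c=-187/76 d=187/684
S(1) = -10/19

Δ: Δ0=-3, Δ1=7/2, Δ2=-8/3
row 1: diag=8, rhs=39; c'=1/4, d'=39/8
row 2: denom=10−2·1/4=19/2; d'=(-37−2·39/8)/(19/2)=-187/38
back: M2=-187/38
back: M1=39/8−1/4·-187/38=116/19
M: M0=0, M1=116/19, M2=-187/38, M3=0
seg 0: a=4, c=M0/2=0, d=(M1−M0)/(6·2)=29/57, b=Δ0−h0·(2M0+M1)/6=-287/57
seg 1: a=-2, c=M1/2=58/19, d=(M2−M1)/(6·2)=-419/456, b=Δ1−h1·(2M1+M2)/6=61/57
seg 2: a=5, c=M2/2=-187/76, d=(M3−M2)/(6·3)=187/684, b=Δ2−h2·(2M2+M3)/6=257/114
t_q=1 → seg 0, τ=1; S=4+-287/57·τ+0·τ²+29/57·τ³=-10/19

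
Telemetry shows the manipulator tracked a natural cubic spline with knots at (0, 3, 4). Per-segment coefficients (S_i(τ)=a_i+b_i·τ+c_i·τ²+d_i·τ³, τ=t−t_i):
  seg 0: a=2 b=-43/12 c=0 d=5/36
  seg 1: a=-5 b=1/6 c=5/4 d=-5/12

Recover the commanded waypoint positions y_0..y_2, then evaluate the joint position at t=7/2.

y_0 = S_0(0) = a_0 = 2
y_1 = S_1(0) = a_1 = -5
y_2 = S_1(1) = -4
t_q=7/2 is in segment 1 (τ=1/2); S_1(τ)=-149/32

y_0=2 y_1=-5 y_2=-4
S(7/2) = -149/32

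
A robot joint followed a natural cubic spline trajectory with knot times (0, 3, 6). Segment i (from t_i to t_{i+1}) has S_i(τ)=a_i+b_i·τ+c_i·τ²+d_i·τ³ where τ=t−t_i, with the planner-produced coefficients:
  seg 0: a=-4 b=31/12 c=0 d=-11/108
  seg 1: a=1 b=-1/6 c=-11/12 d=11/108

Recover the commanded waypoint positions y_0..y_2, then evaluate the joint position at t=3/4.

y_0 = S_0(0) = a_0 = -4
y_1 = S_1(0) = a_1 = 1
y_2 = S_1(3) = -5
t_q=3/4 is in segment 0 (τ=3/4); S_0(τ)=-539/256

y_0=-4 y_1=1 y_2=-5
S(3/4) = -539/256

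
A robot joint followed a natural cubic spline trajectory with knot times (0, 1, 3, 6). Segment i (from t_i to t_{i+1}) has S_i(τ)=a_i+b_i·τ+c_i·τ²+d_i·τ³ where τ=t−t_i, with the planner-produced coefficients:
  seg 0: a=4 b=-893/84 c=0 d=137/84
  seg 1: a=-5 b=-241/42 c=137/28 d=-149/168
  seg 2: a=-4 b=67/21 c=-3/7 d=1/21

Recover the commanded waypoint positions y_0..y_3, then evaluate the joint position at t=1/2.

y_0=4 y_1=-5 y_2=-4 y_3=3
S(1/2) = -249/224

y_0 = S_0(0) = a_0 = 4
y_1 = S_1(0) = a_1 = -5
y_2 = S_2(0) = a_2 = -4
y_3 = S_2(3) = 3
t_q=1/2 is in segment 0 (τ=1/2); S_0(τ)=-249/224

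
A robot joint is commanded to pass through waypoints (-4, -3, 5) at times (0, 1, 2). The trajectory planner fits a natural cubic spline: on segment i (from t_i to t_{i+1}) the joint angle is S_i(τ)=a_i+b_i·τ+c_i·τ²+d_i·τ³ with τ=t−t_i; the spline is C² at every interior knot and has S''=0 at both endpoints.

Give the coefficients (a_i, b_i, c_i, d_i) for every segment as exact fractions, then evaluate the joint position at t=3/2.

Δ: Δ0=1, Δ1=8
row 1: diag=4, rhs=42; c'=1/4, d'=21/2
back: M1=21/2
M: M0=0, M1=21/2, M2=0
seg 0: a=-4, c=M0/2=0, d=(M1−M0)/(6·1)=7/4, b=Δ0−h0·(2M0+M1)/6=-3/4
seg 1: a=-3, c=M1/2=21/4, d=(M2−M1)/(6·1)=-7/4, b=Δ1−h1·(2M1+M2)/6=9/2
t_q=3/2 → seg 1, τ=1/2; S=-3+9/2·τ+21/4·τ²+-7/4·τ³=11/32

  seg 0: a=-4 b=-3/4 c=0 d=7/4
  seg 1: a=-3 b=9/2 c=21/4 d=-7/4
S(3/2) = 11/32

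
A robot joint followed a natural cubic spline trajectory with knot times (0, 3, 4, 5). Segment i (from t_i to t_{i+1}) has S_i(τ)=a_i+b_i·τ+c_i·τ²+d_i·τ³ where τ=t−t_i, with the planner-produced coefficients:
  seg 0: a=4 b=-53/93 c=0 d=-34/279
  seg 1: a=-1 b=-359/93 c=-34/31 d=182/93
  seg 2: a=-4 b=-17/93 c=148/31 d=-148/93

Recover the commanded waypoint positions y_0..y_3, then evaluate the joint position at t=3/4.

y_0=4 y_1=-1 y_2=-4 y_3=-1
S(3/4) = 3493/992

y_0 = S_0(0) = a_0 = 4
y_1 = S_1(0) = a_1 = -1
y_2 = S_2(0) = a_2 = -4
y_3 = S_2(1) = -1
t_q=3/4 is in segment 0 (τ=3/4); S_0(τ)=3493/992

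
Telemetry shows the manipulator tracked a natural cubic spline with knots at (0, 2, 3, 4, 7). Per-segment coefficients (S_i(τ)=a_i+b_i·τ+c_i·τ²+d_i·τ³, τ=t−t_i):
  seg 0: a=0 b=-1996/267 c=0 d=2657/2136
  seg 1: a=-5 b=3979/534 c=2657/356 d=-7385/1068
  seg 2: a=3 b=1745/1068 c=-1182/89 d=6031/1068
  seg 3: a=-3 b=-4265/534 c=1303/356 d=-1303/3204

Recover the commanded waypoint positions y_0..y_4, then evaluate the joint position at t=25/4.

y_0 = S_0(0) = a_0 = 0
y_1 = S_1(0) = a_1 = -5
y_2 = S_2(0) = a_2 = 3
y_3 = S_3(0) = a_3 = -3
y_4 = S_3(3) = -5
t_q=25/4 is in segment 3 (τ=9/4); S_3(τ)=-161163/22784

y_0=0 y_1=-5 y_2=3 y_3=-3 y_4=-5
S(25/4) = -161163/22784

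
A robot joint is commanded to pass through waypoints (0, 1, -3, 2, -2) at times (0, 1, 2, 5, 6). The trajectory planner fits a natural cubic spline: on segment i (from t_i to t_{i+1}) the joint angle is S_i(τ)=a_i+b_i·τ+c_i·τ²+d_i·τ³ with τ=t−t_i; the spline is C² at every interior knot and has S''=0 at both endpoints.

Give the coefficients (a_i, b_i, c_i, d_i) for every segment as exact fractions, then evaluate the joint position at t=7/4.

Δ: Δ0=1, Δ1=-4, Δ2=5/3, Δ3=-4
row 1: diag=4, rhs=-30; c'=1/4, d'=-15/2
row 2: denom=8−1·1/4=31/4; d'=(34−1·-15/2)/(31/4)=166/31
row 3: denom=8−3·12/31=212/31; d'=(-34−3·166/31)/(212/31)=-388/53
back: M3=-388/53
back: M2=166/31−12/31·-388/53=434/53
back: M1=-15/2−1/4·434/53=-506/53
M: M0=0, M1=-506/53, M2=434/53, M3=-388/53, M4=0
seg 0: a=0, c=M0/2=0, d=(M1−M0)/(6·1)=-253/159, b=Δ0−h0·(2M0+M1)/6=412/159
seg 1: a=1, c=M1/2=-253/53, d=(M2−M1)/(6·1)=470/159, b=Δ1−h1·(2M1+M2)/6=-347/159
seg 2: a=-3, c=M2/2=217/53, d=(M3−M2)/(6·3)=-137/159, b=Δ2−h2·(2M2+M3)/6=-455/159
seg 3: a=2, c=M3/2=-194/53, d=(M4−M3)/(6·1)=194/159, b=Δ3−h3·(2M3+M4)/6=-248/159
t_q=7/4 → seg 1, τ=3/4; S=1+-347/159·τ+-253/53·τ²+470/159·τ³=-3519/1696

  seg 0: a=0 b=412/159 c=0 d=-253/159
  seg 1: a=1 b=-347/159 c=-253/53 d=470/159
  seg 2: a=-3 b=-455/159 c=217/53 d=-137/159
  seg 3: a=2 b=-248/159 c=-194/53 d=194/159
S(7/4) = -3519/1696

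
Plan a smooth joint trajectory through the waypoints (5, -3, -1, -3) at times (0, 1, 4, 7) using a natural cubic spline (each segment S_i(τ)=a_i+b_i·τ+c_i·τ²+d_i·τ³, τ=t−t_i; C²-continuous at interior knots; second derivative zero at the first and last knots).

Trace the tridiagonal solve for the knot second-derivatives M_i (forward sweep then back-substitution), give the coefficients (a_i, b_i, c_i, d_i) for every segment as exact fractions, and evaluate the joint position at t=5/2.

Δ: Δ0=-8, Δ1=2/3, Δ2=-2/3
row 1: diag=8, rhs=52; c'=3/8, d'=13/2
row 2: denom=12−3·3/8=87/8; d'=(-8−3·13/2)/(87/8)=-220/87
back: M2=-220/87
back: M1=13/2−3/8·-220/87=216/29
M: M0=0, M1=216/29, M2=-220/87, M3=0
seg 0: a=5, c=M0/2=0, d=(M1−M0)/(6·1)=36/29, b=Δ0−h0·(2M0+M1)/6=-268/29
seg 1: a=-3, c=M1/2=108/29, d=(M2−M1)/(6·3)=-434/783, b=Δ1−h1·(2M1+M2)/6=-160/29
seg 2: a=-1, c=M2/2=-110/87, d=(M3−M2)/(6·3)=110/783, b=Δ2−h2·(2M2+M3)/6=54/29
t_q=5/2 → seg 1, τ=3/2; S=-3+-160/29·τ+108/29·τ²+-434/783·τ³=-553/116

  seg 0: a=5 b=-268/29 c=0 d=36/29
  seg 1: a=-3 b=-160/29 c=108/29 d=-434/783
  seg 2: a=-1 b=54/29 c=-110/87 d=110/783
S(5/2) = -553/116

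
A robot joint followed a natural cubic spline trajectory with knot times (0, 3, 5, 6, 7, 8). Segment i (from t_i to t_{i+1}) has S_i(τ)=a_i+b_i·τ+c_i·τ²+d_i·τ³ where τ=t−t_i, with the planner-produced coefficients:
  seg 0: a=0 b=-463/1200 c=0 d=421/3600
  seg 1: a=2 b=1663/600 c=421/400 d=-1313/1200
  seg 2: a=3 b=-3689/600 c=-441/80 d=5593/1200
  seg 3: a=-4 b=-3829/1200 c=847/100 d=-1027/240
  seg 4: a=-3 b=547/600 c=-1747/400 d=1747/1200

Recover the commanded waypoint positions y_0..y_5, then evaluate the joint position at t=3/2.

y_0=0 y_1=2 y_2=3 y_3=-4 y_4=-3 y_5=-5
S(3/2) = -589/3200

y_0 = S_0(0) = a_0 = 0
y_1 = S_1(0) = a_1 = 2
y_2 = S_2(0) = a_2 = 3
y_3 = S_3(0) = a_3 = -4
y_4 = S_4(0) = a_4 = -3
y_5 = S_4(1) = -5
t_q=3/2 is in segment 0 (τ=3/2); S_0(τ)=-589/3200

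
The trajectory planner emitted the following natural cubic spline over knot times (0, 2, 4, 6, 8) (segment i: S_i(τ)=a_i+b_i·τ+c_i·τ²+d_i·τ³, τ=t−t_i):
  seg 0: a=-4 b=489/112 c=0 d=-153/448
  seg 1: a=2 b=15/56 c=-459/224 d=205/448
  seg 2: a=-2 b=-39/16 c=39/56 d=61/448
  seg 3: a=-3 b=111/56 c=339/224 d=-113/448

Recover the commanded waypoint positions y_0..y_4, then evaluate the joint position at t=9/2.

y_0=-4 y_1=2 y_2=-2 y_3=-3 y_4=5
S(9/2) = -10851/3584

y_0 = S_0(0) = a_0 = -4
y_1 = S_1(0) = a_1 = 2
y_2 = S_2(0) = a_2 = -2
y_3 = S_3(0) = a_3 = -3
y_4 = S_3(2) = 5
t_q=9/2 is in segment 2 (τ=1/2); S_2(τ)=-10851/3584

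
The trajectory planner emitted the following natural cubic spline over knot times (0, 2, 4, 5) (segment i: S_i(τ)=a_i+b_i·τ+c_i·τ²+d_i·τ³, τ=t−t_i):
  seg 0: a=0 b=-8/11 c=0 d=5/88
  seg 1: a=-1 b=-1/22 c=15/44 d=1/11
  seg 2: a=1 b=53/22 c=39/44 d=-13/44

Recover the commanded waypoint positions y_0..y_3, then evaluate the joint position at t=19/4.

y_0 = S_0(0) = a_0 = 0
y_1 = S_1(0) = a_1 = -1
y_2 = S_2(0) = a_2 = 1
y_3 = S_2(1) = 4
t_q=19/4 is in segment 2 (τ=3/4); S_2(τ)=8957/2816

y_0=0 y_1=-1 y_2=1 y_3=4
S(19/4) = 8957/2816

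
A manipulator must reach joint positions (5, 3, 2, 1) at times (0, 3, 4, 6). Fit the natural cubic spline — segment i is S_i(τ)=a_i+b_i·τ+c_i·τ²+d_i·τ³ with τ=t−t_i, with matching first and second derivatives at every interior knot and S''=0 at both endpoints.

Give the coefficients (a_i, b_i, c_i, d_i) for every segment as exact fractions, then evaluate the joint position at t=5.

Δ: Δ0=-2/3, Δ1=-1, Δ2=-1/2
row 1: diag=8, rhs=-2; c'=1/8, d'=-1/4
row 2: denom=6−1·1/8=47/8; d'=(3−1·-1/4)/(47/8)=26/47
back: M2=26/47
back: M1=-1/4−1/8·26/47=-15/47
M: M0=0, M1=-15/47, M2=26/47, M3=0
seg 0: a=5, c=M0/2=0, d=(M1−M0)/(6·3)=-5/282, b=Δ0−h0·(2M0+M1)/6=-143/282
seg 1: a=3, c=M1/2=-15/94, d=(M2−M1)/(6·1)=41/282, b=Δ1−h1·(2M1+M2)/6=-139/141
seg 2: a=2, c=M2/2=13/47, d=(M3−M2)/(6·2)=-13/282, b=Δ2−h2·(2M2+M3)/6=-245/282
t_q=5 → seg 2, τ=1; S=2+-245/282·τ+13/47·τ²+-13/282·τ³=64/47

  seg 0: a=5 b=-143/282 c=0 d=-5/282
  seg 1: a=3 b=-139/141 c=-15/94 d=41/282
  seg 2: a=2 b=-245/282 c=13/47 d=-13/282
S(5) = 64/47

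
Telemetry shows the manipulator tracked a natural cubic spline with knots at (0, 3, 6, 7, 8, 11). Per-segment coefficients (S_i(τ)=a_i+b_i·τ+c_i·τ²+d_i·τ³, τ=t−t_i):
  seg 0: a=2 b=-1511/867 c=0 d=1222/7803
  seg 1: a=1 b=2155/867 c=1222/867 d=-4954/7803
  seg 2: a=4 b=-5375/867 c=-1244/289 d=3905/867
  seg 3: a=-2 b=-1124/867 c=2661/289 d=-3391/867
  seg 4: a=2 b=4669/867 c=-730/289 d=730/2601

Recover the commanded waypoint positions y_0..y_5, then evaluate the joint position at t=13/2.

y_0 = S_0(0) = a_0 = 2
y_1 = S_1(0) = a_1 = 1
y_2 = S_2(0) = a_2 = 4
y_3 = S_3(0) = a_3 = -2
y_4 = S_4(0) = a_4 = 2
y_5 = S_4(3) = 3
t_q=13/2 is in segment 2 (τ=1/2); S_2(τ)=895/2312

y_0=2 y_1=1 y_2=4 y_3=-2 y_4=2 y_5=3
S(13/2) = 895/2312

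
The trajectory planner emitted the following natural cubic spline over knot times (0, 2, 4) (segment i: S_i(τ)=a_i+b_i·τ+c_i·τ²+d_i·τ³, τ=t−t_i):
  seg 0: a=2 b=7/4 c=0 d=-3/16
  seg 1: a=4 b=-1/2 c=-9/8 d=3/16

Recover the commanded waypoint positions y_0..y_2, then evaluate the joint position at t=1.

y_0=2 y_1=4 y_2=0
S(1) = 57/16

y_0 = S_0(0) = a_0 = 2
y_1 = S_1(0) = a_1 = 4
y_2 = S_1(2) = 0
t_q=1 is in segment 0 (τ=1); S_0(τ)=57/16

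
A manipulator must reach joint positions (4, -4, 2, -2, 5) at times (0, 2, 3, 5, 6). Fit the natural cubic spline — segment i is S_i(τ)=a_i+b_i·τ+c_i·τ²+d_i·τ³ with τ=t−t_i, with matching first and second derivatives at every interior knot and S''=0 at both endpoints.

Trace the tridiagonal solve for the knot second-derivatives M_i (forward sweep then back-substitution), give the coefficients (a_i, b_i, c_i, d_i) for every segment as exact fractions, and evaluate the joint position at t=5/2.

Δ: Δ0=-4, Δ1=6, Δ2=-2, Δ3=7
row 1: diag=6, rhs=60; c'=1/6, d'=10
row 2: denom=6−1·1/6=35/6; d'=(-48−1·10)/(35/6)=-348/35
row 3: denom=6−2·12/35=186/35; d'=(54−2·-348/35)/(186/35)=431/31
back: M3=431/31
back: M2=-348/35−12/35·431/31=-456/31
back: M1=10−1/6·-456/31=386/31
M: M0=0, M1=386/31, M2=-456/31, M3=431/31, M4=0
seg 0: a=4, c=M0/2=0, d=(M1−M0)/(6·2)=193/186, b=Δ0−h0·(2M0+M1)/6=-758/93
seg 1: a=-4, c=M1/2=193/31, d=(M2−M1)/(6·1)=-421/93, b=Δ1−h1·(2M1+M2)/6=400/93
seg 2: a=2, c=M2/2=-228/31, d=(M3−M2)/(6·2)=887/372, b=Δ2−h2·(2M2+M3)/6=295/93
seg 3: a=-2, c=M3/2=431/62, d=(M4−M3)/(6·1)=-431/186, b=Δ3−h3·(2M3+M4)/6=220/93
t_q=5/2 → seg 1, τ=1/2; S=-4+400/93·τ+193/31·τ²+-421/93·τ³=-213/248

  seg 0: a=4 b=-758/93 c=0 d=193/186
  seg 1: a=-4 b=400/93 c=193/31 d=-421/93
  seg 2: a=2 b=295/93 c=-228/31 d=887/372
  seg 3: a=-2 b=220/93 c=431/62 d=-431/186
S(5/2) = -213/248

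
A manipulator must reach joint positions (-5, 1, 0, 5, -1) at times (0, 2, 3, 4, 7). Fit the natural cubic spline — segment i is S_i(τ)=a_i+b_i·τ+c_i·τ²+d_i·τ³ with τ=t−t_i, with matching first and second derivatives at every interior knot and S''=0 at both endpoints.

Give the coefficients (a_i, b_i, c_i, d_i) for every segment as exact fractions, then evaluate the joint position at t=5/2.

Δ: Δ0=3, Δ1=-1, Δ2=5, Δ3=-2
row 1: diag=6, rhs=-24; c'=1/6, d'=-4
row 2: denom=4−1·1/6=23/6; d'=(36−1·-4)/(23/6)=240/23
row 3: denom=8−1·6/23=178/23; d'=(-42−1·240/23)/(178/23)=-603/89
back: M3=-603/89
back: M2=240/23−6/23·-603/89=1086/89
back: M1=-4−1/6·1086/89=-537/89
M: M0=0, M1=-537/89, M2=1086/89, M3=-603/89, M4=0
seg 0: a=-5, c=M0/2=0, d=(M1−M0)/(6·2)=-179/356, b=Δ0−h0·(2M0+M1)/6=446/89
seg 1: a=1, c=M1/2=-537/178, d=(M2−M1)/(6·1)=541/178, b=Δ1−h1·(2M1+M2)/6=-91/89
seg 2: a=0, c=M2/2=543/89, d=(M3−M2)/(6·1)=-563/178, b=Δ2−h2·(2M2+M3)/6=367/178
seg 3: a=5, c=M3/2=-603/178, d=(M4−M3)/(6·3)=67/178, b=Δ3−h3·(2M3+M4)/6=425/89
t_q=5/2 → seg 1, τ=1/2; S=1+-91/89·τ+-537/178·τ²+541/178·τ³=163/1424

  seg 0: a=-5 b=446/89 c=0 d=-179/356
  seg 1: a=1 b=-91/89 c=-537/178 d=541/178
  seg 2: a=0 b=367/178 c=543/89 d=-563/178
  seg 3: a=5 b=425/89 c=-603/178 d=67/178
S(5/2) = 163/1424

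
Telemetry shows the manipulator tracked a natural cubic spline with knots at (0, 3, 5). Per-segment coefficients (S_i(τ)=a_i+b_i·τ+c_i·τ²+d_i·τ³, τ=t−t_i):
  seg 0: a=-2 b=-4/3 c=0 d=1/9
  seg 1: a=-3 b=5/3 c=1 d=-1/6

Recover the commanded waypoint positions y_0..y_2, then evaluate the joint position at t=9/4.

y_0=-2 y_1=-3 y_2=3
S(9/4) = -239/64

y_0 = S_0(0) = a_0 = -2
y_1 = S_1(0) = a_1 = -3
y_2 = S_1(2) = 3
t_q=9/4 is in segment 0 (τ=9/4); S_0(τ)=-239/64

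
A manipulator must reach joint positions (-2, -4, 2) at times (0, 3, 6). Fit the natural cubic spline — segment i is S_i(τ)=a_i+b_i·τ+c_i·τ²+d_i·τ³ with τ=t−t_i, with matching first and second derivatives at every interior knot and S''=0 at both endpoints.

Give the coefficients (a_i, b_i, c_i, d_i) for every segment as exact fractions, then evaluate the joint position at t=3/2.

  seg 0: a=-2 b=-4/3 c=0 d=2/27
  seg 1: a=-4 b=2/3 c=2/3 d=-2/27
S(3/2) = -15/4

Δ: Δ0=-2/3, Δ1=2
row 1: diag=12, rhs=16; c'=1/4, d'=4/3
back: M1=4/3
M: M0=0, M1=4/3, M2=0
seg 0: a=-2, c=M0/2=0, d=(M1−M0)/(6·3)=2/27, b=Δ0−h0·(2M0+M1)/6=-4/3
seg 1: a=-4, c=M1/2=2/3, d=(M2−M1)/(6·3)=-2/27, b=Δ1−h1·(2M1+M2)/6=2/3
t_q=3/2 → seg 0, τ=3/2; S=-2+-4/3·τ+0·τ²+2/27·τ³=-15/4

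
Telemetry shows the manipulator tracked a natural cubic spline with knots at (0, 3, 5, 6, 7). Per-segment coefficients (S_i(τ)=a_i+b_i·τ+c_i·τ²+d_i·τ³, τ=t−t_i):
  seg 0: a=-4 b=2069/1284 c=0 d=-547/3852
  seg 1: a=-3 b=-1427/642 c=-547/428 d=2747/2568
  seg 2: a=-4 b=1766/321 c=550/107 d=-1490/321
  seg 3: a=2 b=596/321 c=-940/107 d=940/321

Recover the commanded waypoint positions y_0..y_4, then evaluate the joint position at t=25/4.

y_0 = S_0(0) = a_0 = -4
y_1 = S_1(0) = a_1 = -3
y_2 = S_2(0) = a_2 = -4
y_3 = S_3(0) = a_3 = 2
y_4 = S_3(1) = -2
t_q=25/4 is in segment 3 (τ=1/4); S_3(τ)=3357/1712

y_0=-4 y_1=-3 y_2=-4 y_3=2 y_4=-2
S(25/4) = 3357/1712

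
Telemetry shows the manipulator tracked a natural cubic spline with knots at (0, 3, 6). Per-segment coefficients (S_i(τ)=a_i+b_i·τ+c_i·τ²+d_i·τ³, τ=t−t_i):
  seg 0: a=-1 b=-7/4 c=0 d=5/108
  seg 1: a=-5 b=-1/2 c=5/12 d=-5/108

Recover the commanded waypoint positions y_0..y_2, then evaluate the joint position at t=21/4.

y_0=-1 y_1=-5 y_2=-4
S(21/4) = -1163/256

y_0 = S_0(0) = a_0 = -1
y_1 = S_1(0) = a_1 = -5
y_2 = S_1(3) = -4
t_q=21/4 is in segment 1 (τ=9/4); S_1(τ)=-1163/256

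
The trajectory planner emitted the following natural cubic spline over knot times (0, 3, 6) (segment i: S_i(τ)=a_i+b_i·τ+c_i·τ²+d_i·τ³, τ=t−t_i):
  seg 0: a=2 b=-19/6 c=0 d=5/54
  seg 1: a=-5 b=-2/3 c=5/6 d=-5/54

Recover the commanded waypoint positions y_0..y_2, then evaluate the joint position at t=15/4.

y_0=2 y_1=-5 y_2=-2
S(15/4) = -649/128

y_0 = S_0(0) = a_0 = 2
y_1 = S_1(0) = a_1 = -5
y_2 = S_1(3) = -2
t_q=15/4 is in segment 1 (τ=3/4); S_1(τ)=-649/128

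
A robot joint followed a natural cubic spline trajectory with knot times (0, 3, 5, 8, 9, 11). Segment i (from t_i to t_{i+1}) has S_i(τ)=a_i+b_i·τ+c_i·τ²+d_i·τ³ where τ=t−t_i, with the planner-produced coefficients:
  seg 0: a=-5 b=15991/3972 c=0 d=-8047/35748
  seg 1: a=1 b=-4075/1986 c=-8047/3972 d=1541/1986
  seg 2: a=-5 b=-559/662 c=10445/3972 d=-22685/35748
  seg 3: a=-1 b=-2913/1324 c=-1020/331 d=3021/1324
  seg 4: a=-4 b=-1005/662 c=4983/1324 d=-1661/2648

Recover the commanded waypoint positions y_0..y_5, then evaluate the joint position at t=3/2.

y_0 = S_0(0) = a_0 = -5
y_1 = S_1(0) = a_1 = 1
y_2 = S_2(0) = a_2 = -5
y_3 = S_3(0) = a_3 = -1
y_4 = S_4(0) = a_4 = -4
y_5 = S_4(2) = 3
t_q=3/2 is in segment 0 (τ=3/2); S_0(τ)=2957/10592

y_0=-5 y_1=1 y_2=-5 y_3=-1 y_4=-4 y_5=3
S(3/2) = 2957/10592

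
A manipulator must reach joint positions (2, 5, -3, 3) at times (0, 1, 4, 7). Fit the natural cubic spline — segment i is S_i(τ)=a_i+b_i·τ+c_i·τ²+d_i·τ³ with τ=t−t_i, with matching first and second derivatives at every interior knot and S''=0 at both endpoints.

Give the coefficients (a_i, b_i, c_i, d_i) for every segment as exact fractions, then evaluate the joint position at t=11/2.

  seg 0: a=2 b=343/87 c=0 d=-82/87
  seg 1: a=5 b=97/87 c=-82/29 d=409/783
  seg 2: a=-3 b=-152/87 c=163/87 d=-163/783
S(11/2) = -489/232

Δ: Δ0=3, Δ1=-8/3, Δ2=2
row 1: diag=8, rhs=-34; c'=3/8, d'=-17/4
row 2: denom=12−3·3/8=87/8; d'=(28−3·-17/4)/(87/8)=326/87
back: M2=326/87
back: M1=-17/4−3/8·326/87=-164/29
M: M0=0, M1=-164/29, M2=326/87, M3=0
seg 0: a=2, c=M0/2=0, d=(M1−M0)/(6·1)=-82/87, b=Δ0−h0·(2M0+M1)/6=343/87
seg 1: a=5, c=M1/2=-82/29, d=(M2−M1)/(6·3)=409/783, b=Δ1−h1·(2M1+M2)/6=97/87
seg 2: a=-3, c=M2/2=163/87, d=(M3−M2)/(6·3)=-163/783, b=Δ2−h2·(2M2+M3)/6=-152/87
t_q=11/2 → seg 2, τ=3/2; S=-3+-152/87·τ+163/87·τ²+-163/783·τ³=-489/232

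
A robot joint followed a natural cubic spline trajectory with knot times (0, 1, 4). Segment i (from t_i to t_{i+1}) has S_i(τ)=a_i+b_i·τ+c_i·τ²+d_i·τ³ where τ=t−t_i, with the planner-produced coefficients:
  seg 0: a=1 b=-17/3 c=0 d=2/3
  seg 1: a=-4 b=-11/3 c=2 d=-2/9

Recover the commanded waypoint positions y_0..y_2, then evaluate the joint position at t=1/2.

y_0 = S_0(0) = a_0 = 1
y_1 = S_1(0) = a_1 = -4
y_2 = S_1(3) = -3
t_q=1/2 is in segment 0 (τ=1/2); S_0(τ)=-7/4

y_0=1 y_1=-4 y_2=-3
S(1/2) = -7/4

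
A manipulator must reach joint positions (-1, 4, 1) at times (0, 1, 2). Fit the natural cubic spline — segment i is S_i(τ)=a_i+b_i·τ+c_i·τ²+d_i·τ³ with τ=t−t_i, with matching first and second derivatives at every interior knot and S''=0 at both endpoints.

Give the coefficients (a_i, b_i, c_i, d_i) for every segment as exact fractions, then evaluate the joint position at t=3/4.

Δ: Δ0=5, Δ1=-3
row 1: diag=4, rhs=-48; c'=1/4, d'=-12
back: M1=-12
M: M0=0, M1=-12, M2=0
seg 0: a=-1, c=M0/2=0, d=(M1−M0)/(6·1)=-2, b=Δ0−h0·(2M0+M1)/6=7
seg 1: a=4, c=M1/2=-6, d=(M2−M1)/(6·1)=2, b=Δ1−h1·(2M1+M2)/6=1
t_q=3/4 → seg 0, τ=3/4; S=-1+7·τ+0·τ²+-2·τ³=109/32

  seg 0: a=-1 b=7 c=0 d=-2
  seg 1: a=4 b=1 c=-6 d=2
S(3/4) = 109/32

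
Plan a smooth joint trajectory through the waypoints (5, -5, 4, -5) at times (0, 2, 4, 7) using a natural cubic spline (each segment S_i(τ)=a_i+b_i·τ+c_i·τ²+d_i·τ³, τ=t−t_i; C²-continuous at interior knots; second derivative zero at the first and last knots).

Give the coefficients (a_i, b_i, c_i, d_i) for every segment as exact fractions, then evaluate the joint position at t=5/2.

Δ: Δ0=-5, Δ1=9/2, Δ2=-3
row 1: diag=8, rhs=57; c'=1/4, d'=57/8
row 2: denom=10−2·1/4=19/2; d'=(-45−2·57/8)/(19/2)=-237/38
back: M2=-237/38
back: M1=57/8−1/4·-237/38=165/19
M: M0=0, M1=165/19, M2=-237/38, M3=0
seg 0: a=5, c=M0/2=0, d=(M1−M0)/(6·2)=55/76, b=Δ0−h0·(2M0+M1)/6=-150/19
seg 1: a=-5, c=M1/2=165/38, d=(M2−M1)/(6·2)=-189/152, b=Δ1−h1·(2M1+M2)/6=15/19
seg 2: a=4, c=M2/2=-237/76, d=(M3−M2)/(6·3)=79/228, b=Δ2−h2·(2M2+M3)/6=123/38
t_q=5/2 → seg 1, τ=1/2; S=-5+15/19·τ+165/38·τ²+-189/152·τ³=-4469/1216

  seg 0: a=5 b=-150/19 c=0 d=55/76
  seg 1: a=-5 b=15/19 c=165/38 d=-189/152
  seg 2: a=4 b=123/38 c=-237/76 d=79/228
S(5/2) = -4469/1216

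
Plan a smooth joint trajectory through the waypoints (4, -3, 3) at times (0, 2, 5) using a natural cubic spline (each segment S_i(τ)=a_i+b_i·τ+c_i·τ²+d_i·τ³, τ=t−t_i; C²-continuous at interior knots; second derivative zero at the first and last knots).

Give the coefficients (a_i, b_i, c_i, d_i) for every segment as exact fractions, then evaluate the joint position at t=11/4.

  seg 0: a=4 b=-23/5 c=0 d=11/40
  seg 1: a=-3 b=-13/10 c=33/20 d=-11/60
S(11/4) = -3999/1280

Δ: Δ0=-7/2, Δ1=2
row 1: diag=10, rhs=33; c'=3/10, d'=33/10
back: M1=33/10
M: M0=0, M1=33/10, M2=0
seg 0: a=4, c=M0/2=0, d=(M1−M0)/(6·2)=11/40, b=Δ0−h0·(2M0+M1)/6=-23/5
seg 1: a=-3, c=M1/2=33/20, d=(M2−M1)/(6·3)=-11/60, b=Δ1−h1·(2M1+M2)/6=-13/10
t_q=11/4 → seg 1, τ=3/4; S=-3+-13/10·τ+33/20·τ²+-11/60·τ³=-3999/1280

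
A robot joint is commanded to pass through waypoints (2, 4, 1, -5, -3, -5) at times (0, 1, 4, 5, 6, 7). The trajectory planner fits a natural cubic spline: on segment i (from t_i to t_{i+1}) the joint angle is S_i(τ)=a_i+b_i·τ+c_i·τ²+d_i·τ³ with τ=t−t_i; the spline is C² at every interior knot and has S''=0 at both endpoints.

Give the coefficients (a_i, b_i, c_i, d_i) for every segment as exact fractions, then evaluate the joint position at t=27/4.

Δ: Δ0=2, Δ1=-1, Δ2=-6, Δ3=2, Δ4=-2
row 1: diag=8, rhs=-18; c'=3/8, d'=-9/4
row 2: denom=8−3·3/8=55/8; d'=(-30−3·-9/4)/(55/8)=-186/55
row 3: denom=4−1·8/55=212/55; d'=(48−1·-186/55)/(212/55)=1413/106
row 4: denom=4−1·55/212=793/212; d'=(-24−1·1413/106)/(793/212)=-7914/793
back: M4=-7914/793
back: M3=1413/106−55/212·-7914/793=12624/793
back: M2=-186/55−8/55·12624/793=-4518/793
back: M1=-9/4−3/8·-4518/793=-90/793
M: M0=0, M1=-90/793, M2=-4518/793, M3=12624/793, M4=-7914/793, M5=0
seg 0: a=2, c=M0/2=0, d=(M1−M0)/(6·1)=-15/793, b=Δ0−h0·(2M0+M1)/6=1601/793
seg 1: a=4, c=M1/2=-45/793, d=(M2−M1)/(6·3)=-246/793, b=Δ1−h1·(2M1+M2)/6=1556/793
seg 2: a=1, c=M2/2=-2259/793, d=(M3−M2)/(6·1)=2857/793, b=Δ2−h2·(2M2+M3)/6=-412/61
seg 3: a=-5, c=M3/2=6312/793, d=(M4−M3)/(6·1)=-3423/793, b=Δ3−h3·(2M3+M4)/6=-1303/793
seg 4: a=-3, c=M4/2=-3957/793, d=(M5−M4)/(6·1)=1319/793, b=Δ4−h4·(2M4+M5)/6=1052/793
t_q=27/4 → seg 4, τ=3/4; S=-3+1052/793·τ+-3957/793·τ²+1319/793·τ³=-208599/50752

  seg 0: a=2 b=1601/793 c=0 d=-15/793
  seg 1: a=4 b=1556/793 c=-45/793 d=-246/793
  seg 2: a=1 b=-412/61 c=-2259/793 d=2857/793
  seg 3: a=-5 b=-1303/793 c=6312/793 d=-3423/793
  seg 4: a=-3 b=1052/793 c=-3957/793 d=1319/793
S(27/4) = -208599/50752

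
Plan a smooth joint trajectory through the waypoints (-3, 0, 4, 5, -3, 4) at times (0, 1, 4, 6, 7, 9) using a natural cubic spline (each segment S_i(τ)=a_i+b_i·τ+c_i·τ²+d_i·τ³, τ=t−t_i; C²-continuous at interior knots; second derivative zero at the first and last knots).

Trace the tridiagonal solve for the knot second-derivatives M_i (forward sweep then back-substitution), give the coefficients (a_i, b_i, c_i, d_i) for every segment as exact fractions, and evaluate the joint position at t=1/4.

  seg 0: a=-3 b=46259/13758 c=0 d=-4985/13758
  seg 1: a=0 b=15652/6879 c=-4985/4586 d=3545/13758
  seg 2: a=4 b=37289/13758 c=2825/2293 d=-32155/27516
  seg 3: a=5 b=-87841/13758 c=-26505/4586 d=28646/6879
  seg 4: a=-3 b=-74995/13758 c=30787/4586 d=-30787/27516
S(1/4) = -635459/293504

Δ: Δ0=3, Δ1=4/3, Δ2=1/2, Δ3=-8, Δ4=7/2
row 1: diag=8, rhs=-10; c'=3/8, d'=-5/4
row 2: denom=10−3·3/8=71/8; d'=(-5−3·-5/4)/(71/8)=-10/71
row 3: denom=6−2·16/71=394/71; d'=(-51−2·-10/71)/(394/71)=-3601/394
row 4: denom=6−1·71/394=2293/394; d'=(69−1·-3601/394)/(2293/394)=30787/2293
back: M4=30787/2293
back: M3=-3601/394−71/394·30787/2293=-26505/2293
back: M2=-10/71−16/71·-26505/2293=5650/2293
back: M1=-5/4−3/8·5650/2293=-4985/2293
M: M0=0, M1=-4985/2293, M2=5650/2293, M3=-26505/2293, M4=30787/2293, M5=0
seg 0: a=-3, c=M0/2=0, d=(M1−M0)/(6·1)=-4985/13758, b=Δ0−h0·(2M0+M1)/6=46259/13758
seg 1: a=0, c=M1/2=-4985/4586, d=(M2−M1)/(6·3)=3545/13758, b=Δ1−h1·(2M1+M2)/6=15652/6879
seg 2: a=4, c=M2/2=2825/2293, d=(M3−M2)/(6·2)=-32155/27516, b=Δ2−h2·(2M2+M3)/6=37289/13758
seg 3: a=5, c=M3/2=-26505/4586, d=(M4−M3)/(6·1)=28646/6879, b=Δ3−h3·(2M3+M4)/6=-87841/13758
seg 4: a=-3, c=M4/2=30787/4586, d=(M5−M4)/(6·2)=-30787/27516, b=Δ4−h4·(2M4+M5)/6=-74995/13758
t_q=1/4 → seg 0, τ=1/4; S=-3+46259/13758·τ+0·τ²+-4985/13758·τ³=-635459/293504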